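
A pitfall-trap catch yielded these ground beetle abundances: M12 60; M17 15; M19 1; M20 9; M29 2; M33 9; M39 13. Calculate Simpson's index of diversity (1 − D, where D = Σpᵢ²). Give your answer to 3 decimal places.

Total N = 60+15+1+9+2+9+13 = 109, so the proportions are 0.55046, 0.13761, 0.00917, 0.08257, 0.01835, 0.08257, 0.11927 (working shown to 5 dp, full precision carried).
D = 0.55046² + 0.13761² + 0.00917² + 0.08257² + 0.01835² + 0.08257² + 0.11927² = 0.30300 + 0.01894 + 0.00008 + 0.00682 + 0.00034 + 0.00682 + 0.01422 = 0.35022.
So 1 − D = 0.64978, i.e. 0.650 to 3 decimal places.

0.650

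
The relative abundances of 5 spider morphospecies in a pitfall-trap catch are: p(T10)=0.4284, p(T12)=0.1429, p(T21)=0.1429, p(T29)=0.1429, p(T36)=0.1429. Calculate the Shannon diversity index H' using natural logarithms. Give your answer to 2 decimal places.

Each pᵢ ln pᵢ term (working shown to 4 dp, full precision carried): 0.4284×(-0.8477)=-0.3632, 0.1429×(-1.9456)=-0.2780, 0.1429×(-1.9456)=-0.2780, 0.1429×(-1.9456)=-0.2780, 0.1429×(-1.9456)=-0.2780.
Sum = -1.4753, so H' = 1.48.

1.48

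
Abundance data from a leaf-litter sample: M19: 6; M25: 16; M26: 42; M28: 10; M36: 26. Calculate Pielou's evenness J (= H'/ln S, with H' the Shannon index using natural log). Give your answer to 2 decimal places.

0.87

Total N = 6+16+42+10+26 = 100, so the proportions are 0.06, 0.16, 0.42, 0.1, 0.26 (working shown to 4 dp, full precision carried).
H' = −Σ pᵢ ln pᵢ = −((-0.1688) + (-0.2932) + (-0.3644) + (-0.2303) + (-0.3502)) = 1.4069.
With S = 5 species, ln S = 1.6094, so J = 1.4069/1.6094 = 0.8741, i.e. 0.87 to 2 decimal places.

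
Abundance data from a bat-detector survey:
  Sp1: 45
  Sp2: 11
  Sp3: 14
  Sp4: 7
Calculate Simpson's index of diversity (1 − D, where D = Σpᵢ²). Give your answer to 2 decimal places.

Total N = 45+11+14+7 = 77, so the proportions are 0.5844, 0.1429, 0.1818, 0.0909 (working shown to 4 dp, full precision carried).
D = 0.5844² + 0.1429² + 0.1818² + 0.0909² = 0.3415 + 0.0204 + 0.0331 + 0.0083 = 0.4033.
So 1 − D = 0.5967, i.e. 0.60 to 2 decimal places.

0.60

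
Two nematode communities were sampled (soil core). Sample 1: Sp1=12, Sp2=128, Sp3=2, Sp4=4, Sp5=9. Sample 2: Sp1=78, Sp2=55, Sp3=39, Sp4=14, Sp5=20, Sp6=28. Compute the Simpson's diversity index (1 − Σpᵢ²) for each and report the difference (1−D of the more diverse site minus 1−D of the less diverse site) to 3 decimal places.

0.473

Sample 1: N=155, proportions 0.077419, 0.825806, 0.012903, 0.025806, 0.058065, giving 1−D = 0.307846 (working shown to 6 dp, full precision carried).
Sample 2: N=234, proportions 0.333333, 0.235043, 0.166667, 0.059829, 0.08547, 0.119658, giving 1−D = 0.780663.
Difference = |0.307846 − 0.780663| = 0.472817, i.e. 0.473 to 3 decimal places.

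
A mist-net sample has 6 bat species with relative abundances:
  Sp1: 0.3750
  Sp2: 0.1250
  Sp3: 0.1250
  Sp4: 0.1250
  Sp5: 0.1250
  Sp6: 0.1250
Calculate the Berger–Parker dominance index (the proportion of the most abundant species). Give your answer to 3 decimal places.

0.375

The largest proportion is 0.375, i.e. d = 0.375 to 3 decimal places.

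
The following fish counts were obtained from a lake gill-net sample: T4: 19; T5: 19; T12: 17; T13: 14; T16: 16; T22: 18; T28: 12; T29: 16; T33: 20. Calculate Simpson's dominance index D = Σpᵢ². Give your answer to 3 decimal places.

0.113

Total N = 19+19+17+14+16+18+12+16+20 = 151, so the proportions are 0.12583, 0.12583, 0.11258, 0.09272, 0.10596, 0.11921, 0.07947, 0.10596, 0.13245 (working shown to 5 dp, full precision carried).
D = 0.12583² + 0.12583² + 0.11258² + 0.09272² + 0.10596² + 0.11921² + 0.07947² + 0.10596² + 0.13245² = 0.01583 + 0.01583 + 0.01267 + 0.00860 + 0.01123 + 0.01421 + 0.00632 + 0.01123 + 0.01754 = 0.11346.
To 3 decimal places, D = 0.113.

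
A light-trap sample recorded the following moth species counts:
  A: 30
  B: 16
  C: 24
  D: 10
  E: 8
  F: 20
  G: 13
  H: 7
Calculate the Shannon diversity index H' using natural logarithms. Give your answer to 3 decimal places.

Total N = 30+16+24+10+8+20+13+7 = 128, so the proportions are 0.23438, 0.125, 0.1875, 0.07812, 0.0625, 0.15625, 0.10156, 0.05469 (working shown to 5 dp, full precision carried).
Each pᵢ ln pᵢ term: 0.23438×(-1.45083)=-0.34004, 0.125×(-2.07944)=-0.25993, 0.1875×(-1.67398)=-0.31387, 0.07812×(-2.54945)=-0.19918, 0.0625×(-2.77259)=-0.17329, 0.15625×(-1.85630)=-0.29005, 0.10156×(-2.28708)=-0.23228, 0.05469×(-2.90612)=-0.15893.
Sum = -1.96756, so H' = 1.968.

1.968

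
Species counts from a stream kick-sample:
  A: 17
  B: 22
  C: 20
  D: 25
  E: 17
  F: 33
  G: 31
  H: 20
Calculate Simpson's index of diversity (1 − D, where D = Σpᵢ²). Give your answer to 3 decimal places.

Total N = 17+22+20+25+17+33+31+20 = 185, so the proportions are 0.09189, 0.11892, 0.10811, 0.13514, 0.09189, 0.17838, 0.16757, 0.10811 (working shown to 5 dp, full precision carried).
D = 0.09189² + 0.11892² + 0.10811² + 0.13514² + 0.09189² + 0.17838² + 0.16757² + 0.10811² = 0.00844 + 0.01414 + 0.01169 + 0.01826 + 0.00844 + 0.03182 + 0.02808 + 0.01169 = 0.13256.
So 1 − D = 0.86744, i.e. 0.867 to 3 decimal places.

0.867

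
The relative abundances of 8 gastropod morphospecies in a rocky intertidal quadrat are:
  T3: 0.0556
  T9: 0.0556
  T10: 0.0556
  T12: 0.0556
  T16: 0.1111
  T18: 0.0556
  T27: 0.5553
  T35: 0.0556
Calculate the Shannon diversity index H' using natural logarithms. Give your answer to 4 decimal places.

Each pᵢ ln pᵢ term (working shown to 6 dp, full precision carried): 0.0556×(-2.889572)=-0.160660, 0.0556×(-2.889572)=-0.160660, 0.0556×(-2.889572)=-0.160660, 0.0556×(-2.889572)=-0.160660, 0.1111×(-2.197325)=-0.244123, 0.0556×(-2.889572)=-0.160660, 0.5553×(-0.588247)=-0.326653, 0.0556×(-2.889572)=-0.160660.
Sum = -1.534737, so H' = 1.5347.

1.5347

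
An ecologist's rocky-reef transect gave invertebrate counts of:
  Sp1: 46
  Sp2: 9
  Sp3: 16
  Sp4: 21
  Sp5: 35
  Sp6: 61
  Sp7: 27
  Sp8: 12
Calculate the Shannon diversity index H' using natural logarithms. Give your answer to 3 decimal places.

1.909

Total N = 46+9+16+21+35+61+27+12 = 227, so the proportions are 0.20264, 0.03965, 0.07048, 0.09251, 0.15419, 0.26872, 0.11894, 0.05286 (working shown to 5 dp, full precision carried).
Each pᵢ ln pᵢ term: 0.20264×(-1.59631)=-0.32348, 0.03965×(-3.22773)=-0.12797, 0.07048×(-2.65236)=-0.18695, 0.09251×(-2.38043)=-0.22022, 0.15419×(-1.86960)=-0.28826, 0.26872×(-1.31408)=-0.35312, 0.11894×(-2.12911)=-0.25324, 0.05286×(-2.94004)=-0.15542.
Sum = -1.90867, so H' = 1.909.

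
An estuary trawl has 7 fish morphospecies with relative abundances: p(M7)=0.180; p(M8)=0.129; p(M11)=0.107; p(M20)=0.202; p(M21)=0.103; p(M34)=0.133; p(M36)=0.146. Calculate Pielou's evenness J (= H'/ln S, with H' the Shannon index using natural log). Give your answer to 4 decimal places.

H' = −Σ pᵢ ln pᵢ = −((-0.308664) + (-0.264185) + (-0.239137) + (-0.323096) + (-0.234122) + (-0.268315) + (-0.280926)) = 1.918444 (working shown to 6 dp, full precision carried).
With S = 7 species, ln S = 1.945910, so J = 1.918444/1.945910 = 0.985885, i.e. 0.9859 to 4 decimal places.

0.9859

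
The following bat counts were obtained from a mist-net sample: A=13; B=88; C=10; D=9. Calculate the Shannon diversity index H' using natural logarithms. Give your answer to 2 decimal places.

Total N = 13+88+10+9 = 120, so the proportions are 0.1083, 0.7333, 0.0833, 0.075 (working shown to 4 dp, full precision carried).
Each pᵢ ln pᵢ term: 0.1083×(-2.2225)=-0.2408, 0.7333×(-0.3102)=-0.2274, 0.0833×(-2.4849)=-0.2071, 0.075×(-2.5903)=-0.1943.
Sum = -0.8696, so H' = 0.87.

0.87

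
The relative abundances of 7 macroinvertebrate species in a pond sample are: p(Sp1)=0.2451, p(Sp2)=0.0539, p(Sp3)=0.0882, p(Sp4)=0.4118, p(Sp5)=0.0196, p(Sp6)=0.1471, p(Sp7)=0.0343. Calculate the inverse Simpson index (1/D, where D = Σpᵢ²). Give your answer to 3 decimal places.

D = 0.2451² + 0.0539² + 0.0882² + 0.4118² + 0.0196² + 0.1471² + 0.0343² = 0.0600740 + 0.0029052 + 0.0077792 + 0.1695792 + 0.0003842 + 0.0216384 + 0.0011765 = 0.2635368 (working shown to 7 dp, full precision carried).
So 1/D = 3.79454, i.e. 3.795 to 3 decimal places.

3.795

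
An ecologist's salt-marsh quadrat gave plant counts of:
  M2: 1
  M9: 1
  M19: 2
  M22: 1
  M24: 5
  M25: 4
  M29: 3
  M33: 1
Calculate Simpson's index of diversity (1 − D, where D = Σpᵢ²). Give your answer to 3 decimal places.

0.821

Total N = 1+1+2+1+5+4+3+1 = 18, so the proportions are 0.05556, 0.05556, 0.11111, 0.05556, 0.27778, 0.22222, 0.16667, 0.05556 (working shown to 5 dp, full precision carried).
D = 0.05556² + 0.05556² + 0.11111² + 0.05556² + 0.27778² + 0.22222² + 0.16667² + 0.05556² = 0.00309 + 0.00309 + 0.01235 + 0.00309 + 0.07716 + 0.04938 + 0.02778 + 0.00309 = 0.17901.
So 1 − D = 0.82099, i.e. 0.821 to 3 decimal places.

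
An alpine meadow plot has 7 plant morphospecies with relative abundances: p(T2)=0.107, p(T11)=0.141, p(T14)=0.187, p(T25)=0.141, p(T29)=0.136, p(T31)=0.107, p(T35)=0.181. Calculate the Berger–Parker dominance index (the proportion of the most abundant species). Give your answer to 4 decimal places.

0.1870

The largest proportion is 0.187, i.e. d = 0.1870 to 4 decimal places.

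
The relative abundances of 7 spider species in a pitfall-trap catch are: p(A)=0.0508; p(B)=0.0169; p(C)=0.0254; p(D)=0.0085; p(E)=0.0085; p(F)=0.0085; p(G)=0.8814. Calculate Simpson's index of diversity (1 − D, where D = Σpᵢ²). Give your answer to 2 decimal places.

D = 0.0508² + 0.0169² + 0.0254² + 0.0085² + 0.0085² + 0.0085² + 0.8814² = 0.0026 + 0.0003 + 0.0006 + 0.0001 + 0.0001 + 0.0001 + 0.7769 = 0.7806 (working shown to 4 dp, full precision carried).
So 1 − D = 0.2194, i.e. 0.22 to 2 decimal places.

0.22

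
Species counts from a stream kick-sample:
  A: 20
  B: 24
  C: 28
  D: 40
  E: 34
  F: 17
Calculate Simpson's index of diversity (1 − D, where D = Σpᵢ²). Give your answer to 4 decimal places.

Total N = 20+24+28+40+34+17 = 163, so the proportions are 0.122699, 0.147239, 0.171779, 0.245399, 0.208589, 0.104294 (working shown to 6 dp, full precision carried).
D = 0.122699² + 0.147239² + 0.171779² + 0.245399² + 0.208589² + 0.104294² = 0.015055 + 0.021679 + 0.029508 + 0.060221 + 0.043509 + 0.010877 = 0.180850.
So 1 − D = 0.819150, i.e. 0.8192 to 4 decimal places.

0.8192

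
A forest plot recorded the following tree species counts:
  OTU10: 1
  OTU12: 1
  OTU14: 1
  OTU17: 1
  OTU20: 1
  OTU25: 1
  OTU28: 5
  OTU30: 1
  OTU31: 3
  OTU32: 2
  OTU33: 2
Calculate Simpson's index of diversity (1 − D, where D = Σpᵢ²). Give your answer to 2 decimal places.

0.86

Total N = 1+1+1+1+1+1+5+1+3+2+2 = 19, so the proportions are 0.0526, 0.0526, 0.0526, 0.0526, 0.0526, 0.0526, 0.2632, 0.0526, 0.1579, 0.1053, 0.1053 (working shown to 4 dp, full precision carried).
D = 0.0526² + 0.0526² + 0.0526² + 0.0526² + 0.0526² + 0.0526² + 0.2632² + 0.0526² + 0.1579² + 0.1053² + 0.1053² = 0.0028 + 0.0028 + 0.0028 + 0.0028 + 0.0028 + 0.0028 + 0.0693 + 0.0028 + 0.0249 + 0.0111 + 0.0111 = 0.1357.
So 1 − D = 0.8643, i.e. 0.86 to 2 decimal places.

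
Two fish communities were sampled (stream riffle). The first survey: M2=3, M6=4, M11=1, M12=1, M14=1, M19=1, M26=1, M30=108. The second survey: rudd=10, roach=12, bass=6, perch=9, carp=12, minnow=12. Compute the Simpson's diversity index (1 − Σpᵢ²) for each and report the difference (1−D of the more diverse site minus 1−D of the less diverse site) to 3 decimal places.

The first survey: N=120, proportions 0.025, 0.033333, 0.008333, 0.008333, 0.008333, 0.008333, 0.008333, 0.9, giving 1−D = 0.187917 (working shown to 6 dp, full precision carried).
The second survey: N=61, proportions 0.163934, 0.196721, 0.098361, 0.147541, 0.196721, 0.196721, giving 1−D = 0.825585.
Difference = |0.187917 − 0.825585| = 0.637668, i.e. 0.638 to 3 decimal places.

0.638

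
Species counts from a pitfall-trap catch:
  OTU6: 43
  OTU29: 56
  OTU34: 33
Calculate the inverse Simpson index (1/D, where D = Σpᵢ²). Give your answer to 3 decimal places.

Total N = 43+56+33 = 132, so the proportions are 0.325758, 0.424242, 0.25 (working shown to 6 dp, full precision carried).
D = 0.325758² + 0.424242² + 0.25² = 0.106118 + 0.179982 + 0.062500 = 0.348600.
So 1/D = 2.86862, i.e. 2.869 to 3 decimal places.

2.869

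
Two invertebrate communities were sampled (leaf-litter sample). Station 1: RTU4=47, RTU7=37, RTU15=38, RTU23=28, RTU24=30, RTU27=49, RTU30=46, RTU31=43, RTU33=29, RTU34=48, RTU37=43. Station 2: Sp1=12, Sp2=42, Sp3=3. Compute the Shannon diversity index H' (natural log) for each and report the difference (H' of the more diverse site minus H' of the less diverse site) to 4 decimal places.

1.6713

Station 1: N=438, proportions 0.107306, 0.084475, 0.086758, 0.063927, 0.068493, 0.111872, 0.105023, 0.098174, 0.06621, 0.109589, 0.098174, giving H' = 2.379306 (working shown to 6 dp, full precision carried).
Station 2: N=57, proportions 0.210526, 0.736842, 0.052632, giving H' = 0.708019.
Difference = |2.379306 − 0.708019| = 1.671287, i.e. 1.6713 to 4 decimal places.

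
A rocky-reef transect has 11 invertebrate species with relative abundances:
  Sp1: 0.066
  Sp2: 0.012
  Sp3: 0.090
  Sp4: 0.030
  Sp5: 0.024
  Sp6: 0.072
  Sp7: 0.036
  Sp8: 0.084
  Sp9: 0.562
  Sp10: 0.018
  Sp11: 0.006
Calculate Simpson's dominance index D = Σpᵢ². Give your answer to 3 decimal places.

D = 0.066² + 0.012² + 0.09² + 0.03² + 0.024² + 0.072² + 0.036² + 0.084² + 0.562² + 0.018² + 0.006² = 0.00436 + 0.00014 + 0.00810 + 0.00090 + 0.00058 + 0.00518 + 0.00130 + 0.00706 + 0.31584 + 0.00032 + 0.00004 = 0.34382 (working shown to 5 dp, full precision carried).
To 3 decimal places, D = 0.344.

0.344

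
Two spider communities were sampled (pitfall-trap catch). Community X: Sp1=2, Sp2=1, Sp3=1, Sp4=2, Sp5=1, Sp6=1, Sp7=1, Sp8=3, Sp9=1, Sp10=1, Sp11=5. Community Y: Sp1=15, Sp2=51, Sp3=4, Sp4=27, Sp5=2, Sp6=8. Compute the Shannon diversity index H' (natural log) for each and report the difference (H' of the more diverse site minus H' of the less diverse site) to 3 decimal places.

Community X: N=19, proportions 0.105263, 0.052632, 0.052632, 0.105263, 0.052632, 0.052632, 0.052632, 0.157895, 0.052632, 0.052632, 0.263158, giving H' = 2.201512 (working shown to 6 dp, full precision carried).
Community Y: N=107, proportions 0.140187, 0.476636, 0.037383, 0.252336, 0.018692, 0.074766, giving H' = 1.367236.
Difference = |2.201512 − 1.367236| = 0.834276, i.e. 0.834 to 3 decimal places.

0.834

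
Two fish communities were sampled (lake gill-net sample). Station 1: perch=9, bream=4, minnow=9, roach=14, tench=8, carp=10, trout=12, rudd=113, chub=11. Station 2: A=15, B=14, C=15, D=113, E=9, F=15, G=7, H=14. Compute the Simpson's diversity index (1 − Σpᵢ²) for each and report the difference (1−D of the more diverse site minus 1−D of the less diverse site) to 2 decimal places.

Station 1: N=190, proportions 0.0474, 0.0211, 0.0474, 0.0737, 0.0421, 0.0526, 0.0632, 0.5947, 0.0579, giving 1−D = 0.6240 (working shown to 4 dp, full precision carried).
Station 2: N=202, proportions 0.0743, 0.0693, 0.0743, 0.5594, 0.0446, 0.0743, 0.0347, 0.0693, giving 1−D = 0.6577.
Difference = |0.6240 − 0.6577| = 0.0337, i.e. 0.03 to 2 decimal places.

0.03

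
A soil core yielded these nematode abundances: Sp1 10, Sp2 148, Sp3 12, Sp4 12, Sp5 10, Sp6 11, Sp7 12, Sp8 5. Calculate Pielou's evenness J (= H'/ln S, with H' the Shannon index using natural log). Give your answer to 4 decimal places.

Total N = 10+148+12+12+10+11+12+5 = 220, so the proportions are 0.045455, 0.672727, 0.054545, 0.054545, 0.045455, 0.05, 0.054545, 0.022727 (working shown to 6 dp, full precision carried).
H' = −Σ pᵢ ln pᵢ = −((-0.140502) + (-0.266679) + (-0.158658) + (-0.158658) + (-0.140502) + (-0.149787) + (-0.158658) + (-0.086004)) = 1.259447.
With S = 8 species, ln S = 2.079442, so J = 1.259447/2.079442 = 0.605666, i.e. 0.6057 to 4 decimal places.

0.6057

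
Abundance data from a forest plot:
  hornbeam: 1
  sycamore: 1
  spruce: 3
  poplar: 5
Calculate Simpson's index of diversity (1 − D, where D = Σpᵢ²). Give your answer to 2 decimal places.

0.64

Total N = 1+1+3+5 = 10, so the proportions are 0.1, 0.1, 0.3, 0.5 (working shown to 4 dp, full precision carried).
D = 0.1² + 0.1² + 0.3² + 0.5² = 0.0100 + 0.0100 + 0.0900 + 0.2500 = 0.3600.
So 1 − D = 0.6400, i.e. 0.64 to 2 decimal places.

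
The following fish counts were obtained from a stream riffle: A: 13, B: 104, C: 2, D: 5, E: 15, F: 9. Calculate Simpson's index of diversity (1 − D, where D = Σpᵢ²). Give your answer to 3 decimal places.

0.483

Total N = 13+104+2+5+15+9 = 148, so the proportions are 0.08784, 0.7027, 0.01351, 0.03378, 0.10135, 0.06081 (working shown to 5 dp, full precision carried).
D = 0.08784² + 0.7027² + 0.01351² + 0.03378² + 0.10135² + 0.06081² = 0.00772 + 0.49379 + 0.00018 + 0.00114 + 0.01027 + 0.00370 = 0.51680.
So 1 − D = 0.48320, i.e. 0.483 to 3 decimal places.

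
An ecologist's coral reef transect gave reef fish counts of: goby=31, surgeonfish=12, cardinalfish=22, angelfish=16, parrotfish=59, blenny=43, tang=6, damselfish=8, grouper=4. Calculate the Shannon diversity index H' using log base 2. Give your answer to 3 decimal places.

2.742

Total N = 31+12+22+16+59+43+6+8+4 = 201, so the proportions are 0.15423, 0.0597, 0.10945, 0.0796, 0.29353, 0.21393, 0.02985, 0.0398, 0.0199 (working shown to 5 dp, full precision carried).
Each pᵢ log₂ pᵢ term: 0.15423×(-2.69686)=-0.41593, 0.0597×(-4.06609)=-0.24275, 0.10945×(-3.19162)=-0.34933, 0.0796×(-3.65105)=-0.29063, 0.29353×(-1.76841)=-0.51909, 0.21393×(-2.22479)=-0.47595, 0.02985×(-5.06609)=-0.15123, 0.0398×(-4.65105)=-0.18512, 0.0199×(-5.65105)=-0.11246.
Sum = -2.74248, so H' = 2.742.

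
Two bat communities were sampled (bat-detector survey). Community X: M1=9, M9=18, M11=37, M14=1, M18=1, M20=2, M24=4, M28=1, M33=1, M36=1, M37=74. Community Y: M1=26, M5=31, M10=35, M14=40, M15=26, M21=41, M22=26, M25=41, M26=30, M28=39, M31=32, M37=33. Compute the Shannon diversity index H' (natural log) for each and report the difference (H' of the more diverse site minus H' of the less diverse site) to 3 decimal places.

Community X: N=149, proportions 0.0604027, 0.1208054, 0.2483221, 0.0067114, 0.0067114, 0.0134228, 0.0268456, 0.0067114, 0.0067114, 0.0067114, 0.4966443, giving H' = 1.4412754 (working shown to 7 dp, full precision carried).
Community Y: N=400, proportions 0.065, 0.0775, 0.0875, 0.1, 0.065, 0.1025, 0.065, 0.1025, 0.075, 0.0975, 0.08, 0.0825, giving H' = 2.4707307.
Difference = |1.4412754 − 2.4707307| = 1.0294553, i.e. 1.029 to 3 decimal places.

1.029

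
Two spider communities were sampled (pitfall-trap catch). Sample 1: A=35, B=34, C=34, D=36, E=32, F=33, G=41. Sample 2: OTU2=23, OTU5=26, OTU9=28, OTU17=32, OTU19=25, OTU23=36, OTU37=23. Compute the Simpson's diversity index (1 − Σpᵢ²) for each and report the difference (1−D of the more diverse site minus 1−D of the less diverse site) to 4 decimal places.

0.0029

Sample 1: N=245, proportions 0.14285714, 0.13877551, 0.13877551, 0.14693878, 0.13061224, 0.13469388, 0.16734694, giving 1−D = 0.85627655 (working shown to 8 dp, full precision carried).
Sample 2: N=193, proportions 0.11917098, 0.13471503, 0.14507772, 0.16580311, 0.12953368, 0.1865285, 0.11917098, giving 1−D = 0.85333834.
Difference = |0.85627655 − 0.85333834| = 0.00293821, i.e. 0.0029 to 4 decimal places.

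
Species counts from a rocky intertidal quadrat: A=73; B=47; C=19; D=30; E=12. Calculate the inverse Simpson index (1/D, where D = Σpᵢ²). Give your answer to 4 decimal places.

Total N = 73+47+19+30+12 = 181, so the proportions are 0.40331492, 0.25966851, 0.10497238, 0.16574586, 0.06629834 (working shown to 8 dp, full precision carried).
D = 0.40331492² + 0.25966851² + 0.10497238² + 0.16574586² + 0.06629834² = 0.16266292 + 0.06742773 + 0.01101920 + 0.02747169 + 0.00439547 = 0.27297702.
So 1/D = 3.663312, i.e. 3.6633 to 4 decimal places.

3.6633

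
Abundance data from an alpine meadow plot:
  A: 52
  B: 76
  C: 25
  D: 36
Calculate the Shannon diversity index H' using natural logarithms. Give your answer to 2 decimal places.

1.30

Total N = 52+76+25+36 = 189, so the proportions are 0.2751, 0.4021, 0.1323, 0.1905 (working shown to 4 dp, full precision carried).
Each pᵢ ln pᵢ term: 0.2751×(-1.2905)=-0.3551, 0.4021×(-0.9110)=-0.3663, 0.1323×(-2.0229)=-0.2676, 0.1905×(-1.6582)=-0.3159.
Sum = -1.3048, so H' = 1.30.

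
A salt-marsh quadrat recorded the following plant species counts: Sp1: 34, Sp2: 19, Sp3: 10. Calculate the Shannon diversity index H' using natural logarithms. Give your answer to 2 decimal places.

Total N = 34+19+10 = 63, so the proportions are 0.5397, 0.3016, 0.1587 (working shown to 4 dp, full precision carried).
Each pᵢ ln pᵢ term: 0.5397×(-0.6168)=-0.3329, 0.3016×(-1.1987)=-0.3615, 0.1587×(-1.8405)=-0.2922.
Sum = -0.9865, so H' = 0.99.

0.99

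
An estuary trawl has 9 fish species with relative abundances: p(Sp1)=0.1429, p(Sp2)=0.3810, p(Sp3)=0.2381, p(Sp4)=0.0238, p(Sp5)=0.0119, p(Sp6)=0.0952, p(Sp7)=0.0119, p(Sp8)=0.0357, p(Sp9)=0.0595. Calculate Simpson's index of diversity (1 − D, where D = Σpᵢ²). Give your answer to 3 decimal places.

D = 0.1429² + 0.381² + 0.2381² + 0.0238² + 0.0119² + 0.0952² + 0.0119² + 0.0357² + 0.0595² = 0.02042 + 0.14516 + 0.05669 + 0.00057 + 0.00014 + 0.00906 + 0.00014 + 0.00127 + 0.00354 = 0.23700 (working shown to 5 dp, full precision carried).
So 1 − D = 0.76300, i.e. 0.763 to 3 decimal places.

0.763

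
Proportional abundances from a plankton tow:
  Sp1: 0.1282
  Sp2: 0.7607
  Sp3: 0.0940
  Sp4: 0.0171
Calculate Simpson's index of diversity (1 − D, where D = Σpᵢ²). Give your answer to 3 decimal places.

0.396

D = 0.1282² + 0.7607² + 0.094² + 0.0171² = 0.01644 + 0.57866 + 0.00884 + 0.00029 = 0.60423 (working shown to 5 dp, full precision carried).
So 1 − D = 0.39577, i.e. 0.396 to 3 decimal places.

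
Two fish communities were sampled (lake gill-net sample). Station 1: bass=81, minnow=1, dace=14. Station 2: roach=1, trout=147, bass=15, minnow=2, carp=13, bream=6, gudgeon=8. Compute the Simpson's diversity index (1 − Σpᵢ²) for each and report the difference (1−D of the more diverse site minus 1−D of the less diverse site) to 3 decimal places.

0.134

Station 1: N=96, proportions 0.84375, 0.01042, 0.14583, giving 1−D = 0.26671 (working shown to 5 dp, full precision carried).
Station 2: N=192, proportions 0.00521, 0.76562, 0.07812, 0.01042, 0.06771, 0.03125, 0.04167, giving 1−D = 0.40028.
Difference = |0.26671 − 0.40028| = 0.13357, i.e. 0.134 to 3 decimal places.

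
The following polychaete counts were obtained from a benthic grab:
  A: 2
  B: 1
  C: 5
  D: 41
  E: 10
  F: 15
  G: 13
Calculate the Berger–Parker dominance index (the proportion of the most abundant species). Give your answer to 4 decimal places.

0.4713

Total N = 2+1+5+41+10+15+13 = 87, so the proportions are 0.022989, 0.011494, 0.057471, 0.471264, 0.114943, 0.172414, 0.149425 (working shown to 6 dp, full precision carried).
The largest proportion is 0.471264, i.e. d = 0.4713 to 4 decimal places.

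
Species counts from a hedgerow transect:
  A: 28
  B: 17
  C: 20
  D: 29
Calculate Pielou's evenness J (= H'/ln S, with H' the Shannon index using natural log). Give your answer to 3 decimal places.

Total N = 28+17+20+29 = 94, so the proportions are 0.29787, 0.18085, 0.21277, 0.30851 (working shown to 5 dp, full precision carried).
H' = −Σ pᵢ ln pᵢ = −((-0.36075) + (-0.30927) + (-0.32927) + (-0.36281)) = 1.36210.
With S = 4 species, ln S = 1.38629, so J = 1.36210/1.38629 = 0.98255, i.e. 0.983 to 3 decimal places.

0.983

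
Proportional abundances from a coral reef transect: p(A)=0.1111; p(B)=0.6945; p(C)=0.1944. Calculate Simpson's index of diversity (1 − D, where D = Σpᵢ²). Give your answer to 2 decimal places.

0.47

D = 0.1111² + 0.6945² + 0.1944² = 0.0123 + 0.4823 + 0.0378 = 0.5325 (working shown to 4 dp, full precision carried).
So 1 − D = 0.4675, i.e. 0.47 to 2 decimal places.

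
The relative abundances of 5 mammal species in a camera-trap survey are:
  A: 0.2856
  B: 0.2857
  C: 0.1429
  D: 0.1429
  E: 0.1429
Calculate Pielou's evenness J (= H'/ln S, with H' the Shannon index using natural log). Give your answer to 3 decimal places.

H' = −Σ pᵢ ln pᵢ = −((-0.35790) + (-0.35793) + (-0.27803) + (-0.27803) + (-0.27803)) = 1.54992 (working shown to 5 dp, full precision carried).
With S = 5 species, ln S = 1.60944, so J = 1.54992/1.60944 = 0.96302, i.e. 0.963 to 3 decimal places.

0.963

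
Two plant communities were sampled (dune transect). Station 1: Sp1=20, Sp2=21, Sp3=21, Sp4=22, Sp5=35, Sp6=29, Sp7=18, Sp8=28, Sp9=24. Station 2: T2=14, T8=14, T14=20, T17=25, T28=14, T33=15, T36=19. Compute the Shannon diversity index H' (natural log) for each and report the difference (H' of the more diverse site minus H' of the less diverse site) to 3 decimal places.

Station 1: N=218, proportions 0.09174, 0.09633, 0.09633, 0.10092, 0.16055, 0.13303, 0.08257, 0.12844, 0.11009, giving H' = 2.17588 (working shown to 5 dp, full precision carried).
Station 2: N=121, proportions 0.1157, 0.1157, 0.16529, 0.20661, 0.1157, 0.12397, 0.15702, giving H' = 1.92148.
Difference = |2.17588 − 1.92148| = 0.25440, i.e. 0.254 to 3 decimal places.

0.254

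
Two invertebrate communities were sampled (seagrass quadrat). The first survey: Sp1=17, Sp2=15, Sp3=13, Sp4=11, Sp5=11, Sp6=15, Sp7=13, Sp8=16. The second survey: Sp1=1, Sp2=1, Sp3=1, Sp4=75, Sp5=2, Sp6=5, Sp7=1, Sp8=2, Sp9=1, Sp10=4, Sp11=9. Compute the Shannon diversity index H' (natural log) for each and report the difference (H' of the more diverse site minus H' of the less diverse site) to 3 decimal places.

The first survey: N=111, proportions 0.15315, 0.13514, 0.11712, 0.0991, 0.0991, 0.13514, 0.11712, 0.14414, giving H' = 2.06800 (working shown to 5 dp, full precision carried).
The second survey: N=102, proportions 0.0098, 0.0098, 0.0098, 0.73529, 0.01961, 0.04902, 0.0098, 0.01961, 0.0098, 0.03922, 0.08824, giving H' = 1.09604.
Difference = |2.06800 − 1.09604| = 0.97196, i.e. 0.972 to 3 decimal places.

0.972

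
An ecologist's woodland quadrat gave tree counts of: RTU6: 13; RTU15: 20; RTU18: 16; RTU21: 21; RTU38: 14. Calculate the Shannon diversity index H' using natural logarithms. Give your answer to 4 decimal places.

1.5915

Total N = 13+20+16+21+14 = 84, so the proportions are 0.154762, 0.238095, 0.190476, 0.25, 0.166667 (working shown to 6 dp, full precision carried).
Each pᵢ ln pᵢ term: 0.154762×(-1.865867)=-0.288765, 0.238095×(-1.435085)=-0.341687, 0.190476×(-1.658228)=-0.315853, 0.25×(-1.386294)=-0.346574, 0.166667×(-1.791759)=-0.298627.
Sum = -1.591505, so H' = 1.5915.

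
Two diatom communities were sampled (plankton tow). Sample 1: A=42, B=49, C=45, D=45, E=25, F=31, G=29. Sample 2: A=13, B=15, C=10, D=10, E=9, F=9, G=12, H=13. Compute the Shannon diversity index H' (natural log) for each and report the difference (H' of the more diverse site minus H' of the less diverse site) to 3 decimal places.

Sample 1: N=266, proportions 0.15789, 0.18421, 0.16917, 0.16917, 0.09398, 0.11654, 0.10902, giving H' = 1.91862 (working shown to 5 dp, full precision carried).
Sample 2: N=91, proportions 0.14286, 0.16484, 0.10989, 0.10989, 0.0989, 0.0989, 0.13187, 0.14286, giving H' = 2.06328.
Difference = |1.91862 − 2.06328| = 0.14466, i.e. 0.145 to 3 decimal places.

0.145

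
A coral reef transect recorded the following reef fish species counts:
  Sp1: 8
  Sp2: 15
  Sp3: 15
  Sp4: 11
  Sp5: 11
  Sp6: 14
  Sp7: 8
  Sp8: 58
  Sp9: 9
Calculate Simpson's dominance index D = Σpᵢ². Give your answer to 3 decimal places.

0.201

Total N = 8+15+15+11+11+14+8+58+9 = 149, so the proportions are 0.05369, 0.10067, 0.10067, 0.07383, 0.07383, 0.09396, 0.05369, 0.38926, 0.0604 (working shown to 5 dp, full precision carried).
D = 0.05369² + 0.10067² + 0.10067² + 0.07383² + 0.07383² + 0.09396² + 0.05369² + 0.38926² + 0.0604² = 0.00288 + 0.01013 + 0.01013 + 0.00545 + 0.00545 + 0.00883 + 0.00288 + 0.15152 + 0.00365 = 0.20094.
To 3 decimal places, D = 0.201.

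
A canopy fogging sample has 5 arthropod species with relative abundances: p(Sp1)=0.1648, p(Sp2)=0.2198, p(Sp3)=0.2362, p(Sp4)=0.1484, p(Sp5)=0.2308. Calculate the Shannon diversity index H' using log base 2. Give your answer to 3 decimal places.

Each pᵢ log₂ pᵢ term (working shown to 5 dp, full precision carried): 0.1648×(-2.60121)=-0.42868, 0.2198×(-2.18574)=-0.48042, 0.2362×(-2.08192)=-0.49175, 0.1484×(-2.75244)=-0.40846, 0.2308×(-2.11528)=-0.48821.
Sum = -2.29752, so H' = 2.298.

2.298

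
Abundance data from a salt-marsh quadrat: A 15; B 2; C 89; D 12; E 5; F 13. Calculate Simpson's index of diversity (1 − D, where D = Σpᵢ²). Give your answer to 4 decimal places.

0.5411

Total N = 15+2+89+12+5+13 = 136, so the proportions are 0.110294, 0.014706, 0.654412, 0.088235, 0.036765, 0.095588 (working shown to 6 dp, full precision carried).
D = 0.110294² + 0.014706² + 0.654412² + 0.088235² + 0.036765² + 0.095588² = 0.012165 + 0.000216 + 0.428255 + 0.007785 + 0.001352 + 0.009137 = 0.458910.
So 1 − D = 0.541090, i.e. 0.5411 to 4 decimal places.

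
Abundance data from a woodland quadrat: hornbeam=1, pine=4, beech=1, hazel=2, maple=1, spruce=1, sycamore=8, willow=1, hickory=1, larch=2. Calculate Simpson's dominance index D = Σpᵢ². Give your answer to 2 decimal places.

0.19

Total N = 1+4+1+2+1+1+8+1+1+2 = 22, so the proportions are 0.0455, 0.1818, 0.0455, 0.0909, 0.0455, 0.0455, 0.3636, 0.0455, 0.0455, 0.0909 (working shown to 4 dp, full precision carried).
D = 0.0455² + 0.1818² + 0.0455² + 0.0909² + 0.0455² + 0.0455² + 0.3636² + 0.0455² + 0.0455² + 0.0909² = 0.0021 + 0.0331 + 0.0021 + 0.0083 + 0.0021 + 0.0021 + 0.1322 + 0.0021 + 0.0021 + 0.0083 = 0.1942.
To 2 decimal places, D = 0.19.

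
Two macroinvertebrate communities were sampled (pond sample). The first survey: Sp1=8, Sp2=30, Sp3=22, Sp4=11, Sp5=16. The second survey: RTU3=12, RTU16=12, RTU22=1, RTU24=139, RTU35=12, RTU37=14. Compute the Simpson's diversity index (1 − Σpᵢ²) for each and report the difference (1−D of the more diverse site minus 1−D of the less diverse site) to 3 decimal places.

0.312

The first survey: N=87, proportions 0.091954, 0.344828, 0.252874, 0.126437, 0.183908, giving 1−D = 0.758885 (working shown to 6 dp, full precision carried).
The second survey: N=190, proportions 0.063158, 0.063158, 0.005263, 0.731579, 0.063158, 0.073684, giving 1−D = 0.447368.
Difference = |0.758885 − 0.447368| = 0.311517, i.e. 0.312 to 3 decimal places.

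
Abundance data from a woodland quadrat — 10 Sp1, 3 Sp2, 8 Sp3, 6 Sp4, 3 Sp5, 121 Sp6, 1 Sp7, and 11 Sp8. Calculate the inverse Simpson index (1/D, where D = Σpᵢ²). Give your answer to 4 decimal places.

1.7735

Total N = 10+3+8+6+3+121+1+11 = 163, so the proportions are 0.0613497, 0.0184049, 0.0490798, 0.0368098, 0.0184049, 0.7423313, 0.006135, 0.0674847 (working shown to 7 dp, full precision carried).
D = 0.0613497² + 0.0184049² + 0.0490798² + 0.0368098² + 0.0184049² + 0.7423313² + 0.006135² + 0.0674847² = 0.0037638 + 0.0003387 + 0.0024088 + 0.0013550 + 0.0003387 + 0.5510557 + 0.0000376 + 0.0045542 = 0.5638526.
So 1/D = 1.773513, i.e. 1.7735 to 4 decimal places.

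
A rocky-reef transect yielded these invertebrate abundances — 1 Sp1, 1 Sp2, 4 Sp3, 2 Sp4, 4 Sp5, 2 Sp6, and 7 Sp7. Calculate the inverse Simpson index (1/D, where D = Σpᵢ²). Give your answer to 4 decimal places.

Total N = 1+1+4+2+4+2+7 = 21, so the proportions are 0.04761905, 0.04761905, 0.19047619, 0.0952381, 0.19047619, 0.0952381, 0.33333333 (working shown to 8 dp, full precision carried).
D = 0.04761905² + 0.04761905² + 0.19047619² + 0.0952381² + 0.19047619² + 0.0952381² + 0.33333333² = 0.00226757 + 0.00226757 + 0.03628118 + 0.00907029 + 0.03628118 + 0.00907029 + 0.11111111 = 0.20634921.
So 1/D = 4.846154, i.e. 4.8462 to 4 decimal places.

4.8462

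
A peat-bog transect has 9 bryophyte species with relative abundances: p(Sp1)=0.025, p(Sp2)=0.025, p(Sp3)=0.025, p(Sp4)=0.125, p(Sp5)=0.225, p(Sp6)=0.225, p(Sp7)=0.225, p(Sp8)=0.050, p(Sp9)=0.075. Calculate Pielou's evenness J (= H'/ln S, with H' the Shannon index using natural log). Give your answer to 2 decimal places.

H' = −Σ pᵢ ln pᵢ = −((-0.0922) + (-0.0922) + (-0.0922) + (-0.2599) + (-0.3356) + (-0.3356) + (-0.3356) + (-0.1498) + (-0.1943)) = 1.8875 (working shown to 4 dp, full precision carried).
With S = 9 species, ln S = 2.1972, so J = 1.8875/2.1972 = 0.8590, i.e. 0.86 to 2 decimal places.

0.86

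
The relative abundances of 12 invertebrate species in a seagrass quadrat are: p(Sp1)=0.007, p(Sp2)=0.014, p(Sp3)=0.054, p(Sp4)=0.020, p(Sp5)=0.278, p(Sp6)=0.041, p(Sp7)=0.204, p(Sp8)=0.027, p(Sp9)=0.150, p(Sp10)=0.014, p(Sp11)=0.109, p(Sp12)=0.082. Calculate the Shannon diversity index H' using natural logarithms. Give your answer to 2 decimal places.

2.03

Each pᵢ ln pᵢ term (working shown to 4 dp, full precision carried): 0.007×(-4.9618)=-0.0347, 0.014×(-4.2687)=-0.0598, 0.054×(-2.9188)=-0.1576, 0.02×(-3.9120)=-0.0782, 0.278×(-1.2801)=-0.3559, 0.041×(-3.1942)=-0.1310, 0.204×(-1.5896)=-0.3243, 0.027×(-3.6119)=-0.0975, 0.15×(-1.8971)=-0.2846, 0.014×(-4.2687)=-0.0598, 0.109×(-2.2164)=-0.2416, 0.082×(-2.5010)=-0.2051.
Sum = -2.0300, so H' = 2.03.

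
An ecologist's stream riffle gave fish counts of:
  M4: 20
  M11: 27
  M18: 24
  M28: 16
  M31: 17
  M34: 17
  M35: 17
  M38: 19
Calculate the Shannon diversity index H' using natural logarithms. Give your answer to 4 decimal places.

Total N = 20+27+24+16+17+17+17+19 = 157, so the proportions are 0.127389, 0.171975, 0.152866, 0.101911, 0.10828, 0.10828, 0.10828, 0.121019 (working shown to 6 dp, full precision carried).
Each pᵢ ln pᵢ term: 0.127389×(-2.060514)=-0.262486, 0.171975×(-1.760409)=-0.302745, 0.152866×(-1.878192)=-0.287112, 0.101911×(-2.283657)=-0.232729, 0.10828×(-2.223032)=-0.240711, 0.10828×(-2.223032)=-0.240711, 0.10828×(-2.223032)=-0.240711, 0.121019×(-2.111807)=-0.255569.
Sum = -2.062773, so H' = 2.0628.

2.0628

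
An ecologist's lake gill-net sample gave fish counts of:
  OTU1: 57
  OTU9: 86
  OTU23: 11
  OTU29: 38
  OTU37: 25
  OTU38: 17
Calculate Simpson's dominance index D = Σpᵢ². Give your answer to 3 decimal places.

0.240

Total N = 57+86+11+38+25+17 = 234, so the proportions are 0.24359, 0.36752, 0.04701, 0.16239, 0.10684, 0.07265 (working shown to 5 dp, full precision carried).
D = 0.24359² + 0.36752² + 0.04701² + 0.16239² + 0.10684² + 0.07265² = 0.05934 + 0.13507 + 0.00221 + 0.02637 + 0.01141 + 0.00528 = 0.23968.
To 3 decimal places, D = 0.240.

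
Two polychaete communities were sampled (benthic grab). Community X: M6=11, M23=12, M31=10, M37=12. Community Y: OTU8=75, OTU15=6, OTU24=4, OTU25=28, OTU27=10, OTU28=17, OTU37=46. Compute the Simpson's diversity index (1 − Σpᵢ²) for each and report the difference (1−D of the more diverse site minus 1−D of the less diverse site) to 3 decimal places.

0.008

Community X: N=45, proportions 0.24444, 0.26667, 0.22222, 0.26667, giving 1−D = 0.74864 (working shown to 5 dp, full precision carried).
Community Y: N=186, proportions 0.40323, 0.03226, 0.02151, 0.15054, 0.05376, 0.0914, 0.24731, giving 1−D = 0.74084.
Difference = |0.74864 − 0.74084| = 0.00780, i.e. 0.008 to 3 decimal places.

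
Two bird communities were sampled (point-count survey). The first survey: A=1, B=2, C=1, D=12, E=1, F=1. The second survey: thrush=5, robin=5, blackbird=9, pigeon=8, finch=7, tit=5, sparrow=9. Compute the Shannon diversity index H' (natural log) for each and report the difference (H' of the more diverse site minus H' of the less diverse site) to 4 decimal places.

0.7572

The first survey: N=18, proportions 0.055556, 0.111111, 0.055556, 0.666667, 0.055556, 0.055556, giving H' = 1.156751 (working shown to 6 dp, full precision carried).
The second survey: N=48, proportions 0.104167, 0.104167, 0.1875, 0.166667, 0.145833, 0.104167, 0.1875, giving H' = 1.913940.
Difference = |1.156751 − 1.913940| = 0.757189, i.e. 0.7572 to 4 decimal places.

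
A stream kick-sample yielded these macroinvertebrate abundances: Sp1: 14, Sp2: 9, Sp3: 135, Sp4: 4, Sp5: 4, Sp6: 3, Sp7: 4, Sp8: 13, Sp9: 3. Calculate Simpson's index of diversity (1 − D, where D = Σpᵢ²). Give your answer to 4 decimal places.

0.4755

Total N = 14+9+135+4+4+3+4+13+3 = 189, so the proportions are 0.074074, 0.047619, 0.714286, 0.021164, 0.021164, 0.015873, 0.021164, 0.068783, 0.015873 (working shown to 6 dp, full precision carried).
D = 0.074074² + 0.047619² + 0.714286² + 0.021164² + 0.021164² + 0.015873² + 0.021164² + 0.068783² + 0.015873² = 0.005487 + 0.002268 + 0.510204 + 0.000448 + 0.000448 + 0.000252 + 0.000448 + 0.004731 + 0.000252 = 0.524537.
So 1 − D = 0.475463, i.e. 0.4755 to 4 decimal places.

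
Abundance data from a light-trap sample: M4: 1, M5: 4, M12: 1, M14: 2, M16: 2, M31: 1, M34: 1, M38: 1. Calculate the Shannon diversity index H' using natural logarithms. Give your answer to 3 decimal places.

1.925

Total N = 1+4+1+2+2+1+1+1 = 13, so the proportions are 0.07692, 0.30769, 0.07692, 0.15385, 0.15385, 0.07692, 0.07692, 0.07692 (working shown to 5 dp, full precision carried).
Each pᵢ ln pᵢ term: 0.07692×(-2.56495)=-0.19730, 0.30769×(-1.17865)=-0.36266, 0.07692×(-2.56495)=-0.19730, 0.15385×(-1.87180)=-0.28797, 0.15385×(-1.87180)=-0.28797, 0.07692×(-2.56495)=-0.19730, 0.07692×(-2.56495)=-0.19730, 0.07692×(-2.56495)=-0.19730.
Sum = -1.92512, so H' = 1.925.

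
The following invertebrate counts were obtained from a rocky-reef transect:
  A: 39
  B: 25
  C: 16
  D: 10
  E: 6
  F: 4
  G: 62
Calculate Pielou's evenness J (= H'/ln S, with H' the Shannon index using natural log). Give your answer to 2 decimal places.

Total N = 39+25+16+10+6+4+62 = 162, so the proportions are 0.2407, 0.1543, 0.0988, 0.0617, 0.037, 0.0247, 0.3827 (working shown to 4 dp, full precision carried).
H' = −Σ pᵢ ln pᵢ = −((-0.3428) + (-0.2884) + (-0.2286) + (-0.1719) + (-0.1221) + (-0.0914) + (-0.3676)) = 1.6128.
With S = 7 species, ln S = 1.9459, so J = 1.6128/1.9459 = 0.8288, i.e. 0.83 to 2 decimal places.

0.83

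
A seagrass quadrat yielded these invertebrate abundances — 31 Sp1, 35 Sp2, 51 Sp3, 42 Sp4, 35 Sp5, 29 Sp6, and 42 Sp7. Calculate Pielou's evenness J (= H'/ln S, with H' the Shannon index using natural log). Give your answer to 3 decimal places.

Total N = 31+35+51+42+35+29+42 = 265, so the proportions are 0.11698, 0.13208, 0.19245, 0.15849, 0.13208, 0.10943, 0.15849 (working shown to 5 dp, full precision carried).
H' = −Σ pᵢ ln pᵢ = −((-0.25101) + (-0.26737) + (-0.31714) + (-0.29195) + (-0.26737) + (-0.24212) + (-0.29195)) = 1.92891.
With S = 7 species, ln S = 1.94591, so J = 1.92891/1.94591 = 0.99126, i.e. 0.991 to 3 decimal places.

0.991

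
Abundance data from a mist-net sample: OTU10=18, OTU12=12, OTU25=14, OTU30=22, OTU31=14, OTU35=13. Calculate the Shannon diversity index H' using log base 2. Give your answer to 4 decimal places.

Total N = 18+12+14+22+14+13 = 93, so the proportions are 0.193548, 0.129032, 0.150538, 0.236559, 0.150538, 0.139785 (working shown to 6 dp, full precision carried).
Each pᵢ log₂ pᵢ term: 0.193548×(-2.369234)=-0.458561, 0.129032×(-2.954196)=-0.381187, 0.150538×(-2.731804)=-0.411239, 0.236559×(-2.079727)=-0.491978, 0.150538×(-2.731804)=-0.411239, 0.139785×(-2.838719)=-0.396810.
Sum = -2.551015, so H' = 2.5510.

2.5510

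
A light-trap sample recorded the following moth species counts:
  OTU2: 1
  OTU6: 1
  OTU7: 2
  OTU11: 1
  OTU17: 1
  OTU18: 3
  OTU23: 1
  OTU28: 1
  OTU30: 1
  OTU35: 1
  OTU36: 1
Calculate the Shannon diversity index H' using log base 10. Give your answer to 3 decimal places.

Total N = 1+1+2+1+1+3+1+1+1+1+1 = 14, so the proportions are 0.07143, 0.07143, 0.14286, 0.07143, 0.07143, 0.21429, 0.07143, 0.07143, 0.07143, 0.07143, 0.07143 (working shown to 5 dp, full precision carried).
Each pᵢ log₁₀ pᵢ term: 0.07143×(-1.14613)=-0.08187, 0.07143×(-1.14613)=-0.08187, 0.14286×(-0.84510)=-0.12073, 0.07143×(-1.14613)=-0.08187, 0.07143×(-1.14613)=-0.08187, 0.21429×(-0.66901)=-0.14336, 0.07143×(-1.14613)=-0.08187, 0.07143×(-1.14613)=-0.08187, 0.07143×(-1.14613)=-0.08187, 0.07143×(-1.14613)=-0.08187, 0.07143×(-1.14613)=-0.08187.
Sum = -1.00088, so H' = 1.001.

1.001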